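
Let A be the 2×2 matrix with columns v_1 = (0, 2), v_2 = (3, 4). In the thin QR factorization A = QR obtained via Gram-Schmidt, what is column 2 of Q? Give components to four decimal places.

v_1 = (0, 2); ‖v_1‖ = 2.0000, so q_1 = (0.0000, 1.0000).
q_1·v_2 = 0.0000·3 + 1.0000·4 = 4.0000.
u_2 = v_2 − 4.0000·q_1 = (3.0000, 0.0000).
‖u_2‖ = 3.0000, so q_2 = (1.0000, 0.0000).

q_2 = (1.0000, 0.0000)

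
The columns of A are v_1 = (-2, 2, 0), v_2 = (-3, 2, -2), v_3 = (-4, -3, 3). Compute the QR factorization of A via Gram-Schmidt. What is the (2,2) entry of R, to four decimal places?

r_{22} = 2.1213

v_1 = (-2, 2, 0); ‖v_1‖ = 2.8284, so q_1 = (-0.7071, 0.7071, 0.0000).
q_1·v_2 = (-0.7071)·(-3) + 0.7071·2 + 0.0000·(-2) = 3.5355.
u_2 = v_2 − 3.5355·q_1 = (-0.5000, -0.5000, -2.0000).
r_{22} = ‖u_2‖ = 2.1213.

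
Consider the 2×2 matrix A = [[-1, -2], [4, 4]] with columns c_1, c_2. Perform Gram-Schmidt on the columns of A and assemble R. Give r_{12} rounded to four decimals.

r_{12} = 4.3656

c_1 = (-1, 4); ‖c_1‖ = 4.1231, so e_1 = (-0.2425, 0.9701).
r_{12} = e_1·c_2 = 4.3656.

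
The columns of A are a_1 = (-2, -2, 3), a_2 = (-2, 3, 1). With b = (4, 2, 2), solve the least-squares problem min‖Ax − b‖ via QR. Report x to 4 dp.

a_1 = (-2, -2, 3); ‖a_1‖ = 4.1231, so q_1 = (-0.4851, -0.4851, 0.7276).
q_1·a_2 = (-0.4851)·(-2) + (-0.4851)·3 + 0.7276·1 = 0.2425.
u_2 = a_2 − 0.2425·q_1 = (-1.8824, 3.1176, 0.8235).
‖u_2‖ = 3.7338, so q_2 = (-0.5041, 0.8350, 0.2206).
Qᵀb = (-1.4552, 0.0945).
Back-substitute: x_2 = 0.0945/3.7338 = 0.0253.
x_1 = (-1.4552 − 0.2425·0.0253)/4.1231 = -0.3544.

x = (-0.3544, 0.0253)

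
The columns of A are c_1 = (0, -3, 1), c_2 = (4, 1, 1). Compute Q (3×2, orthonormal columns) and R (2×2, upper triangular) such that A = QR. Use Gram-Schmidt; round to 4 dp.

Q = [[0.0000, 0.9535], [-0.9487, 0.0953], [0.3162, 0.2860]], R = [[3.1623, -0.6325], [0.0000, 4.1952]]

c_1 = (0, -3, 1); ‖c_1‖ = 3.1623, so q_1 = (0.0000, -0.9487, 0.3162).
q_1·c_2 = 0.0000·4 + (-0.9487)·1 + 0.3162·1 = -0.6325.
u_2 = c_2 + 0.6325·q_1 = (4.0000, 0.4000, 1.2000).
‖u_2‖ = 4.1952, so q_2 = (0.9535, 0.0953, 0.2860).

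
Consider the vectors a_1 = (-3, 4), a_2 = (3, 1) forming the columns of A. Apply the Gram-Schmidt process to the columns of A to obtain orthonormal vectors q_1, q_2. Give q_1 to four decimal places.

a_1 = (-3, 4); ‖a_1‖ = 5.0000, so q_1 = (-0.6000, 0.8000).

q_1 = (-0.6000, 0.8000)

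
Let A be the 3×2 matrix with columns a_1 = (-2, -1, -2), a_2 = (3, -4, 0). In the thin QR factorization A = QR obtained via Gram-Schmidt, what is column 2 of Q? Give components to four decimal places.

e_2 = (0.5157, -0.8521, -0.0897)

e_1 = a_1/‖a_1‖ = (-2, -1, -2)/3.0000 = (-0.6667, -0.3333, -0.6667).
r_{12} = e_1·a_2 = -0.6667.
u_2 = a_2 + 0.6667·e_1 = (2.5556, -4.2222, -0.4444).
‖u_2‖ = 4.9554, so e_2 = (0.5157, -0.8521, -0.0897).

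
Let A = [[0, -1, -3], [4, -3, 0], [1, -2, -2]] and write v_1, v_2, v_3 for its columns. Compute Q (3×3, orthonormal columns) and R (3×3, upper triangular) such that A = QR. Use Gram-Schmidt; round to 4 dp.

Q = [[0.0000, -0.6362, -0.7715], [0.9701, 0.1871, -0.1543], [0.2425, -0.7485, 0.6172]], R = [[4.1231, -3.3955, -0.4851], [0.0000, 1.5718, 3.4056], [0.0000, 0.0000, 1.0801]]

v_1 = (0, 4, 1); ‖v_1‖ = 4.1231, so e_1 = (0.0000, 0.9701, 0.2425).
e_1·v_2 = 0.0000·(-1) + 0.9701·(-3) + 0.2425·(-2) = -3.3955.
u_2 = v_2 + 3.3955·e_1 = (-1.0000, 0.2941, -1.1765).
‖u_2‖ = 1.5718, so e_2 = (-0.6362, 0.1871, -0.7485).
e_1·v_3 = 0.0000·(-3) + 0.9701·0 + 0.2425·(-2) = -0.4851; e_2·v_3 = (-0.6362)·(-3) + 0.1871·0 + (-0.7485)·(-2) = 3.4056.
u_3 = v_3 + 0.4851·e_1 − 3.4056·e_2 = (-0.8333, -0.1667, 0.6667).
‖u_3‖ = 1.0801, so e_3 = (-0.7715, -0.1543, 0.6172).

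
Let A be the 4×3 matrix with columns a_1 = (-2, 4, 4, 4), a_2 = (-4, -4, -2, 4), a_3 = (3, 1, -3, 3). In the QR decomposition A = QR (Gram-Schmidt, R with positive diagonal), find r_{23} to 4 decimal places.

r_{23} = 0.2774

e_1 = a_1/‖a_1‖ = (-2, 4, 4, 4)/7.2111 = (-0.2774, 0.5547, 0.5547, 0.5547).
r_{12} = e_1·a_2 = 0.0000.
u_2 = a_2 + 0.0000·e_1 = (-4.0000, -4.0000, -2.0000, 4.0000).
‖u_2‖ = 7.2111, so e_2 = (-0.5547, -0.5547, -0.2774, 0.5547).
r_{23} = e_2·a_3 = 0.2774.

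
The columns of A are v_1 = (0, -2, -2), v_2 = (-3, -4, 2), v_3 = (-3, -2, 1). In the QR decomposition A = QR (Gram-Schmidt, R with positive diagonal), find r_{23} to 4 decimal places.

v_1 = (0, -2, -2); ‖v_1‖ = 2.8284, so q_1 = (0.0000, -0.7071, -0.7071).
q_1·v_2 = 0.0000·(-3) + (-0.7071)·(-4) + (-0.7071)·2 = 1.4142.
u_2 = v_2 − 1.4142·q_1 = (-3.0000, -3.0000, 3.0000).
‖u_2‖ = 5.1962, so q_2 = (-0.5774, -0.5774, 0.5774).
r_{23} = q_2·v_3 = 3.4641.

r_{23} = 3.4641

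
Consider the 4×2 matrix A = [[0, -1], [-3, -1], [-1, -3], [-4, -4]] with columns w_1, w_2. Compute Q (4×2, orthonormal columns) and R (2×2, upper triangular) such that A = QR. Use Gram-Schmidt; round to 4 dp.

Q = [[0.0000, -0.3453], [-0.5883, 0.5313], [-0.1961, -0.7438], [-0.7845, -0.2125]], R = [[5.0990, 4.3146], [0.0000, 2.8956]]

q_1 = w_1/‖w_1‖ = (0, -3, -1, -4)/5.0990 = (0.0000, -0.5883, -0.1961, -0.7845).
r_{12} = q_1·w_2 = 4.3146.
u_2 = w_2 − 4.3146·q_1 = (-1.0000, 1.5385, -2.1538, -0.6154).
‖u_2‖ = 2.8956, so q_2 = (-0.3453, 0.5313, -0.7438, -0.2125).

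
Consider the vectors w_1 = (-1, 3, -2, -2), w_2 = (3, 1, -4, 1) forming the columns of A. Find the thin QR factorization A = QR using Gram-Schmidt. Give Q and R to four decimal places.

q_1 = w_1/‖w_1‖ = (-1, 3, -2, -2)/4.2426 = (-0.2357, 0.7071, -0.4714, -0.4714).
r_{12} = q_1·w_2 = 1.4142.
u_2 = w_2 − 1.4142·q_1 = (3.3333, 0.0000, -3.3333, 1.6667).
‖u_2‖ = 5.0000, so q_2 = (0.6667, 0.0000, -0.6667, 0.3333).

Q = [[-0.2357, 0.6667], [0.7071, 0.0000], [-0.4714, -0.6667], [-0.4714, 0.3333]], R = [[4.2426, 1.4142], [0.0000, 5.0000]]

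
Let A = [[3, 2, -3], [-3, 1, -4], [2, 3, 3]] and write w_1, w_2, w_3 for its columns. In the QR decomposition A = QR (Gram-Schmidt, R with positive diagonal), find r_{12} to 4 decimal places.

w_1 = (3, -3, 2); ‖w_1‖ = 4.6904, so e_1 = (0.6396, -0.6396, 0.4264).
r_{12} = e_1·w_2 = 1.9188.

r_{12} = 1.9188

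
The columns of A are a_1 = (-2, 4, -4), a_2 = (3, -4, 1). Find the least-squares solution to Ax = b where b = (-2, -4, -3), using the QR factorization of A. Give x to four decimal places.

x = (0.7000, 0.9692)

q_1 = a_1/‖a_1‖ = (-2, 4, -4)/6.0000 = (-0.3333, 0.6667, -0.6667).
r_{12} = q_1·a_2 = -4.3333.
u_2 = a_2 + 4.3333·q_1 = (1.5556, -1.1111, -1.8889).
‖u_2‖ = 2.6874, so q_2 = (0.5788, -0.4134, -0.7029).
Qᵀb = (0.0000, 2.6047).
Back-substitute: x_2 = 2.6047/2.6874 = 0.9692.
x_1 = (0.0000 + 4.3333·0.9692)/6.0000 = 0.7000.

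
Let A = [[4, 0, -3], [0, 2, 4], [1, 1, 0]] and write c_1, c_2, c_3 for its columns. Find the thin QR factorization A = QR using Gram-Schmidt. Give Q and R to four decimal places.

c_1 = (4, 0, 1); ‖c_1‖ = 4.1231, so q_1 = (0.9701, 0.0000, 0.2425).
q_1·c_2 = 0.9701·0 + 0.0000·2 + 0.2425·1 = 0.2425.
u_2 = c_2 − 0.2425·q_1 = (-0.2353, 2.0000, 0.9412).
‖u_2‖ = 2.2229, so q_2 = (-0.1059, 0.8997, 0.4234).
q_1·c_3 = 0.9701·(-3) + 0.0000·4 + 0.2425·0 = -2.9104; q_2·c_3 = (-0.1059)·(-3) + 0.8997·4 + 0.4234·0 = 3.9165.
u_3 = c_3 + 2.9104·q_1 − 3.9165·q_2 = (0.2381, 0.4762, -0.9524).
‖u_3‖ = 1.0911, so q_3 = (0.2182, 0.4364, -0.8729).

Q = [[0.9701, -0.1059, 0.2182], [0.0000, 0.8997, 0.4364], [0.2425, 0.4234, -0.8729]], R = [[4.1231, 0.2425, -2.9104], [0.0000, 2.2229, 3.9165], [0.0000, 0.0000, 1.0911]]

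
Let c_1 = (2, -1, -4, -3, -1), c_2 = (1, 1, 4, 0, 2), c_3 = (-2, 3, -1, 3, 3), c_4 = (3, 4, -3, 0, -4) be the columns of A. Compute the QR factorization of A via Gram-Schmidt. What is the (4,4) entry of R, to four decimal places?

q_1 = c_1/‖c_1‖ = (2, -1, -4, -3, -1)/5.5678 = (0.3592, -0.1796, -0.7184, -0.5388, -0.1796).
r_{12} = q_1·c_2 = -3.0533.
u_2 = c_2 + 3.0533·q_1 = (2.0968, 0.4516, 1.8065, -1.6452, 1.4516).
‖u_2‖ = 3.5605, so q_2 = (0.5889, 0.1268, 0.5074, -0.4621, 0.4077).
r_{13} = q_1·c_3 = -2.6941; r_{23} = q_2·c_3 = -1.4677.
u_3 = c_3 + 2.6941·q_1 + 1.4677·q_2 = (-0.1679, 2.7023, -2.1908, 0.8702, 3.1145).
‖u_3‖ = 4.7527, so q_3 = (-0.0353, 0.5686, -0.4610, 0.1831, 0.6553).
r_{14} = q_1·c_4 = 3.2329; r_{24} = q_2·c_4 = -0.8788; r_{34} = q_3·c_4 = 0.9300.
u_4 = c_4 − 3.2329·q_1 + 0.8788·q_2 − 0.9300·q_3 = (2.3891, 4.1633, 0.1971, 1.1656, -3.6705).
r_{44} = ‖u_4‖ = 6.1572.

r_{44} = 6.1572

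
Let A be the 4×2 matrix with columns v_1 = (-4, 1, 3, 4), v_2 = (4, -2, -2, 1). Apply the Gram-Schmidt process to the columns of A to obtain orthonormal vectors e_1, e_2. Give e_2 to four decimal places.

e_1 = v_1/‖v_1‖ = (-4, 1, 3, 4)/6.4807 = (-0.6172, 0.1543, 0.4629, 0.6172).
r_{12} = e_1·v_2 = -3.0861.
u_2 = v_2 + 3.0861·e_1 = (2.0952, -1.5238, -0.5714, 2.9048).
‖u_2‖ = 3.9340, so e_2 = (0.5326, -0.3873, -0.1453, 0.7384).

e_2 = (0.5326, -0.3873, -0.1453, 0.7384)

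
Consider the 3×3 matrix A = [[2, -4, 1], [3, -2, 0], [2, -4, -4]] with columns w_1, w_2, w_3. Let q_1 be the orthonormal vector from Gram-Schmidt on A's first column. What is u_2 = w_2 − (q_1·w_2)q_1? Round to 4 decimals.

q_1 = w_1/‖w_1‖ = (2, 3, 2)/4.1231 = (0.4851, 0.7276, 0.4851).
r_{12} = q_1·w_2 = -5.3358.
u_2 = w_2 + 5.3358·q_1 = (-1.4118, 1.8824, -1.4118).

u_2 = (-1.4118, 1.8824, -1.4118)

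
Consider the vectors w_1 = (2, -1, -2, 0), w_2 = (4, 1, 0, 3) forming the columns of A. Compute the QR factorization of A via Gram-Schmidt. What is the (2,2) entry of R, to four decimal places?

r_{22} = 4.5338

w_1 = (2, -1, -2, 0); ‖w_1‖ = 3.0000, so q_1 = (0.6667, -0.3333, -0.6667, 0.0000).
q_1·w_2 = 0.6667·4 + (-0.3333)·1 + (-0.6667)·0 + 0.0000·3 = 2.3333.
u_2 = w_2 − 2.3333·q_1 = (2.4444, 1.7778, 1.5556, 3.0000).
r_{22} = ‖u_2‖ = 4.5338.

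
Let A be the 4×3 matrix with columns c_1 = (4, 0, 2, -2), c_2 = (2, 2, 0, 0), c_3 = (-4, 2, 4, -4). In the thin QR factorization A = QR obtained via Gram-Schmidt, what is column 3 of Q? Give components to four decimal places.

c_1 = (4, 0, 2, -2); ‖c_1‖ = 4.8990, so e_1 = (0.8165, 0.0000, 0.4082, -0.4082).
e_1·c_2 = 0.8165·2 + 0.0000·2 + 0.4082·0 + (-0.4082)·0 = 1.6330.
u_2 = c_2 − 1.6330·e_1 = (0.6667, 2.0000, -0.6667, 0.6667).
‖u_2‖ = 2.3094, so e_2 = (0.2887, 0.8660, -0.2887, 0.2887).
e_1·c_3 = 0.8165·(-4) + 0.0000·2 + 0.4082·4 + (-0.4082)·(-4) = 0.0000; e_2·c_3 = 0.2887·(-4) + 0.8660·2 + (-0.2887)·4 + 0.2887·(-4) = -1.7321.
u_3 = c_3 + 0.0000·e_1 + 1.7321·e_2 = (-3.5000, 3.5000, 3.5000, -3.5000).
‖u_3‖ = 7.0000, so e_3 = (-0.5000, 0.5000, 0.5000, -0.5000).

e_3 = (-0.5000, 0.5000, 0.5000, -0.5000)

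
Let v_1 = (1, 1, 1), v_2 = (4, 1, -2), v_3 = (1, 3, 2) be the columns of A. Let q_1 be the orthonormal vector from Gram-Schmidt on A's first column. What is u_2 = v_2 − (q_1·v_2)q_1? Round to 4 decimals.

u_2 = (3.0000, 0.0000, -3.0000)

v_1 = (1, 1, 1); ‖v_1‖ = 1.7321, so q_1 = (0.5774, 0.5774, 0.5774).
q_1·v_2 = 0.5774·4 + 0.5774·1 + 0.5774·(-2) = 1.7321.
u_2 = v_2 − 1.7321·q_1 = (3.0000, 0.0000, -3.0000).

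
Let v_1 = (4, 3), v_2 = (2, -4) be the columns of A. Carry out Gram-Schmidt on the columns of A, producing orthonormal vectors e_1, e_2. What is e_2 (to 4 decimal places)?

v_1 = (4, 3); ‖v_1‖ = 5.0000, so e_1 = (0.8000, 0.6000).
e_1·v_2 = 0.8000·2 + 0.6000·(-4) = -0.8000.
u_2 = v_2 + 0.8000·e_1 = (2.6400, -3.5200).
‖u_2‖ = 4.4000, so e_2 = (0.6000, -0.8000).

e_2 = (0.6000, -0.8000)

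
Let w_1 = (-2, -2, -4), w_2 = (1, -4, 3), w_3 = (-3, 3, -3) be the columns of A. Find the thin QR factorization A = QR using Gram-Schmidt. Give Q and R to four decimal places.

q_1 = w_1/‖w_1‖ = (-2, -2, -4)/4.8990 = (-0.4082, -0.4082, -0.8165).
r_{12} = q_1·w_2 = -1.2247.
u_2 = w_2 + 1.2247·q_1 = (0.5000, -4.5000, 2.0000).
‖u_2‖ = 4.9497, so q_2 = (0.1010, -0.9091, 0.4041).
r_{13} = q_1·w_3 = 2.4495; r_{23} = q_2·w_3 = -4.2426.
u_3 = w_3 − 2.4495·q_1 + 4.2426·q_2 = (-1.5714, 0.1429, 0.7143).
‖u_3‖ = 1.7321, so q_3 = (-0.9073, 0.0825, 0.4124).

Q = [[-0.4082, 0.1010, -0.9073], [-0.4082, -0.9091, 0.0825], [-0.8165, 0.4041, 0.4124]], R = [[4.8990, -1.2247, 2.4495], [0.0000, 4.9497, -4.2426], [0.0000, 0.0000, 1.7321]]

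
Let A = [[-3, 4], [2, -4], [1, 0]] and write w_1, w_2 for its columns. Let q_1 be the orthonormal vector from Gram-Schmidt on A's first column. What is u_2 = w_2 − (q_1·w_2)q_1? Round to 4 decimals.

u_2 = (-0.2857, -1.1429, 1.4286)

w_1 = (-3, 2, 1); ‖w_1‖ = 3.7417, so q_1 = (-0.8018, 0.5345, 0.2673).
q_1·w_2 = (-0.8018)·4 + 0.5345·(-4) + 0.2673·0 = -5.3452.
u_2 = w_2 + 5.3452·q_1 = (-0.2857, -1.1429, 1.4286).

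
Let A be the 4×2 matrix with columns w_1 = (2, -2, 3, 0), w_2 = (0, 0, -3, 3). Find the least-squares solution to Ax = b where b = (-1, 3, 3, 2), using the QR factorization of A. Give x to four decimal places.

e_1 = w_1/‖w_1‖ = (2, -2, 3, 0)/4.1231 = (0.4851, -0.4851, 0.7276, 0.0000).
r_{12} = e_1·w_2 = -2.1828.
u_2 = w_2 + 2.1828·e_1 = (1.0588, -1.0588, -1.4118, 3.0000).
‖u_2‖ = 3.6380, so e_2 = (0.2910, -0.2910, -0.3881, 0.8246).
Qᵀb = (0.2425, -0.6791).
Back-substitute: x_2 = -0.6791/3.6380 = -0.1867.
x_1 = (0.2425 + 2.1828·(-0.1867))/4.1231 = -0.0400.

x = (-0.0400, -0.1867)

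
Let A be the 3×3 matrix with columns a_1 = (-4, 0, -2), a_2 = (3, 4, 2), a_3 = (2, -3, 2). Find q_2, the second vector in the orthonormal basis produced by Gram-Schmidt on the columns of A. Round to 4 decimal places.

a_1 = (-4, 0, -2); ‖a_1‖ = 4.4721, so q_1 = (-0.8944, 0.0000, -0.4472).
q_1·a_2 = (-0.8944)·3 + 0.0000·4 + (-0.4472)·2 = -3.5777.
u_2 = a_2 + 3.5777·q_1 = (-0.2000, 4.0000, 0.4000).
‖u_2‖ = 4.0249, so q_2 = (-0.0497, 0.9938, 0.0994).

q_2 = (-0.0497, 0.9938, 0.0994)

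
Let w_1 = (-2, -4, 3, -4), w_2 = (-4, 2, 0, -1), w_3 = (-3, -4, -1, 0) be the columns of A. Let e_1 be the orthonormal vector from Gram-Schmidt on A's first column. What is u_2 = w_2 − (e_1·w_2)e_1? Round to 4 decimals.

u_2 = (-3.8222, 2.3556, -0.2667, -0.6444)

w_1 = (-2, -4, 3, -4); ‖w_1‖ = 6.7082, so e_1 = (-0.2981, -0.5963, 0.4472, -0.5963).
e_1·w_2 = (-0.2981)·(-4) + (-0.5963)·2 + 0.4472·0 + (-0.5963)·(-1) = 0.5963.
u_2 = w_2 − 0.5963·e_1 = (-3.8222, 2.3556, -0.2667, -0.6444).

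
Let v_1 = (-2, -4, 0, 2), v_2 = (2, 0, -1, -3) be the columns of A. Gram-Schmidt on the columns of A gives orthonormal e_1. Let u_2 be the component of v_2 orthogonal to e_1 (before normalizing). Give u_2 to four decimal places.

u_2 = (1.1667, -1.6667, -1.0000, -2.1667)

v_1 = (-2, -4, 0, 2); ‖v_1‖ = 4.8990, so e_1 = (-0.4082, -0.8165, 0.0000, 0.4082).
e_1·v_2 = (-0.4082)·2 + (-0.8165)·0 + 0.0000·(-1) + 0.4082·(-3) = -2.0412.
u_2 = v_2 + 2.0412·e_1 = (1.1667, -1.6667, -1.0000, -2.1667).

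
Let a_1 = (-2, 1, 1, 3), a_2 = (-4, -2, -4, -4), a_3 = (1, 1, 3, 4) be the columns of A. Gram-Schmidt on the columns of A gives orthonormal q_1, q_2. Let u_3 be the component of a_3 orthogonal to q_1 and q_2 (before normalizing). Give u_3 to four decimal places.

u_3 = (-0.0353, -0.6588, 0.2529, 0.1118)

q_1 = a_1/‖a_1‖ = (-2, 1, 1, 3)/3.8730 = (-0.5164, 0.2582, 0.2582, 0.7746).
r_{12} = q_1·a_2 = -2.5820.
u_2 = a_2 + 2.5820·q_1 = (-5.3333, -1.3333, -3.3333, -2.0000).
‖u_2‖ = 6.7330, so q_2 = (-0.7921, -0.1980, -0.4951, -0.2970).
r_{13} = q_1·a_3 = 3.6148; r_{23} = q_2·a_3 = -3.6635.
u_3 = a_3 − 3.6148·q_1 + 3.6635·q_2 = (-0.0353, -0.6588, 0.2529, 0.1118).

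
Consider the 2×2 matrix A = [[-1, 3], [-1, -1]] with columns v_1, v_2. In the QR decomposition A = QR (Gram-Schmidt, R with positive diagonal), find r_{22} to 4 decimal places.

r_{22} = 2.8284

v_1 = (-1, -1); ‖v_1‖ = 1.4142, so q_1 = (-0.7071, -0.7071).
q_1·v_2 = (-0.7071)·3 + (-0.7071)·(-1) = -1.4142.
u_2 = v_2 + 1.4142·q_1 = (2.0000, -2.0000).
r_{22} = ‖u_2‖ = 2.8284.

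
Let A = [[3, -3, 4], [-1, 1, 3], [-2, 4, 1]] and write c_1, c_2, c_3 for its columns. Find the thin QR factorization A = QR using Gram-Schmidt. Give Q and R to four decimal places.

c_1 = (3, -1, -2); ‖c_1‖ = 3.7417, so q_1 = (0.8018, -0.2673, -0.5345).
q_1·c_2 = 0.8018·(-3) + (-0.2673)·1 + (-0.5345)·4 = -4.8107.
u_2 = c_2 + 4.8107·q_1 = (0.8571, -0.2857, 1.4286).
‖u_2‖ = 1.6903, so q_2 = (0.5071, -0.1690, 0.8452).
q_1·c_3 = 0.8018·4 + (-0.2673)·3 + (-0.5345)·1 = 1.8708; q_2·c_3 = 0.5071·4 + (-0.1690)·3 + 0.8452·1 = 2.3664.
u_3 = c_3 − 1.8708·q_1 − 2.3664·q_2 = (1.3000, 3.9000, 0.0000).
‖u_3‖ = 4.1110, so q_3 = (0.3162, 0.9487, 0.0000).

Q = [[0.8018, 0.5071, 0.3162], [-0.2673, -0.1690, 0.9487], [-0.5345, 0.8452, 0.0000]], R = [[3.7417, -4.8107, 1.8708], [0.0000, 1.6903, 2.3664], [0.0000, 0.0000, 4.1110]]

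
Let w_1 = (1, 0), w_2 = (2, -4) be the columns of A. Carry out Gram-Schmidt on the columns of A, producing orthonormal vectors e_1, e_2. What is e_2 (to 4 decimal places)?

w_1 = (1, 0); ‖w_1‖ = 1.0000, so e_1 = (1.0000, 0.0000).
e_1·w_2 = 1.0000·2 + 0.0000·(-4) = 2.0000.
u_2 = w_2 − 2.0000·e_1 = (0.0000, -4.0000).
‖u_2‖ = 4.0000, so e_2 = (0.0000, -1.0000).

e_2 = (0.0000, -1.0000)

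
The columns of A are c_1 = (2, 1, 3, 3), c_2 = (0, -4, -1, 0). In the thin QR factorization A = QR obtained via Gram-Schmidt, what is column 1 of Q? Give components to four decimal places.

e_1 = (0.4170, 0.2085, 0.6255, 0.6255)

c_1 = (2, 1, 3, 3); ‖c_1‖ = 4.7958, so e_1 = (0.4170, 0.2085, 0.6255, 0.6255).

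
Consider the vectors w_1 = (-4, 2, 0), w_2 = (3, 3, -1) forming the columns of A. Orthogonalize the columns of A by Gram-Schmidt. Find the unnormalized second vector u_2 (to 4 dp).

u_2 = (1.8000, 3.6000, -1.0000)

q_1 = w_1/‖w_1‖ = (-4, 2, 0)/4.4721 = (-0.8944, 0.4472, 0.0000).
r_{12} = q_1·w_2 = -1.3416.
u_2 = w_2 + 1.3416·q_1 = (1.8000, 3.6000, -1.0000).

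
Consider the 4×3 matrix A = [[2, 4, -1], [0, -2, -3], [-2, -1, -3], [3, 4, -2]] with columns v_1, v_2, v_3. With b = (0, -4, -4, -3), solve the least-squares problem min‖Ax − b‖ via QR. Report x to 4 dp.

v_1 = (2, 0, -2, 3); ‖v_1‖ = 4.1231, so e_1 = (0.4851, 0.0000, -0.4851, 0.7276).
e_1·v_2 = 0.4851·4 + 0.0000·(-2) + (-0.4851)·(-1) + 0.7276·4 = 5.3358.
u_2 = v_2 − 5.3358·e_1 = (1.4118, -2.0000, 1.5882, 0.1176).
‖u_2‖ = 2.9205, so e_2 = (0.4834, -0.6848, 0.5438, 0.0403).
e_1·v_3 = 0.4851·(-1) + 0.0000·(-3) + (-0.4851)·(-3) + 0.7276·(-2) = -0.4851; e_2·v_3 = 0.4834·(-1) + (-0.6848)·(-3) + 0.5438·(-3) + 0.0403·(-2) = -0.1410.
u_3 = v_3 + 0.4851·e_1 + 0.1410·e_2 = (-0.6966, -3.0966, -3.1586, -1.6414).
‖u_3‖ = 4.7692, so e_3 = (-0.1461, -0.6493, -0.6623, -0.3442).
Qᵀb = (-0.2425, 0.4431, 6.2789).
Back-substitute: x_3 = 6.2789/4.7692 = 1.3166.
x_2 = (0.4431 + 0.1410·1.3166)/2.9205 = 0.2153.
x_1 = (-0.2425 − 5.3358·0.2153 + 0.4851·1.3166)/4.1231 = -0.1825.

x = (-0.1825, 0.2153, 1.3166)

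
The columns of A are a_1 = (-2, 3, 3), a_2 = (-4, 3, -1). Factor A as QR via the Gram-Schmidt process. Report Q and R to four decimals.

Q = [[-0.4264, -0.6597], [0.6396, 0.2639], [0.6396, -0.7037]], R = [[4.6904, 2.9848], [0.0000, 4.1341]]

a_1 = (-2, 3, 3); ‖a_1‖ = 4.6904, so e_1 = (-0.4264, 0.6396, 0.6396).
e_1·a_2 = (-0.4264)·(-4) + 0.6396·3 + 0.6396·(-1) = 2.9848.
u_2 = a_2 − 2.9848·e_1 = (-2.7273, 1.0909, -2.9091).
‖u_2‖ = 4.1341, so e_2 = (-0.6597, 0.2639, -0.7037).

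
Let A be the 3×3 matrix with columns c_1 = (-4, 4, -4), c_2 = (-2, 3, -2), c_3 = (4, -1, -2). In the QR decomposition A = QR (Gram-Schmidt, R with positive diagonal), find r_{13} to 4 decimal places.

c_1 = (-4, 4, -4); ‖c_1‖ = 6.9282, so q_1 = (-0.5774, 0.5774, -0.5774).
r_{13} = q_1·c_3 = -1.7321.

r_{13} = -1.7321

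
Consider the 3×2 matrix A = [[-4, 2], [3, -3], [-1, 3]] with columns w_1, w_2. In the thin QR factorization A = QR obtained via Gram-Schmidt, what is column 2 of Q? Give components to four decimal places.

w_1 = (-4, 3, -1); ‖w_1‖ = 5.0990, so e_1 = (-0.7845, 0.5883, -0.1961).
e_1·w_2 = (-0.7845)·2 + 0.5883·(-3) + (-0.1961)·3 = -3.9223.
u_2 = w_2 + 3.9223·e_1 = (-1.0769, -0.6923, 2.2308).
‖u_2‖ = 2.5720, so e_2 = (-0.4187, -0.2692, 0.8673).

e_2 = (-0.4187, -0.2692, 0.8673)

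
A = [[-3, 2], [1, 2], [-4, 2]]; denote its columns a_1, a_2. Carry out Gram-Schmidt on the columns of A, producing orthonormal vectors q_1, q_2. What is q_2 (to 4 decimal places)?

q_2 = (0.2421, 0.9684, 0.0605)

a_1 = (-3, 1, -4); ‖a_1‖ = 5.0990, so q_1 = (-0.5883, 0.1961, -0.7845).
q_1·a_2 = (-0.5883)·2 + 0.1961·2 + (-0.7845)·2 = -2.3534.
u_2 = a_2 + 2.3534·q_1 = (0.6154, 2.4615, 0.1538).
‖u_2‖ = 2.5420, so q_2 = (0.2421, 0.9684, 0.0605).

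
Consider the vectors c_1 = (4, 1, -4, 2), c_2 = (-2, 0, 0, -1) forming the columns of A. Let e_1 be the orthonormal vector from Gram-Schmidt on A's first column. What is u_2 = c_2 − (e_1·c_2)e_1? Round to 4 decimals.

u_2 = (-0.9189, 0.2703, -1.0811, -0.4595)

c_1 = (4, 1, -4, 2); ‖c_1‖ = 6.0828, so e_1 = (0.6576, 0.1644, -0.6576, 0.3288).
e_1·c_2 = 0.6576·(-2) + 0.1644·0 + (-0.6576)·0 + 0.3288·(-1) = -1.6440.
u_2 = c_2 + 1.6440·e_1 = (-0.9189, 0.2703, -1.0811, -0.4595).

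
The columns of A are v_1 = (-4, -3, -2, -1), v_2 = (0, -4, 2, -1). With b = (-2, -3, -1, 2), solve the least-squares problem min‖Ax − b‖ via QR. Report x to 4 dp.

e_1 = v_1/‖v_1‖ = (-4, -3, -2, -1)/5.4772 = (-0.7303, -0.5477, -0.3651, -0.1826).
r_{12} = e_1·v_2 = 1.6432.
u_2 = v_2 − 1.6432·e_1 = (1.2000, -3.1000, 2.6000, -0.7000).
‖u_2‖ = 4.2778, so e_2 = (0.2805, -0.7247, 0.6078, -0.1636).
Qᵀb = (3.1038, 0.6779).
Back-substitute: x_2 = 0.6779/4.2778 = 0.1585.
x_1 = (3.1038 − 1.6432·0.1585)/5.4772 = 0.5191.

x = (0.5191, 0.1585)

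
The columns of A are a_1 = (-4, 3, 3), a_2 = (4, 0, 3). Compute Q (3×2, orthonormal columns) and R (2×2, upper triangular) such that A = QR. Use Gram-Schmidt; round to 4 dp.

Q = [[-0.6860, 0.6544], [0.5145, 0.1273], [0.5145, 0.7453]], R = [[5.8310, -1.2005], [0.0000, 4.8537]]

a_1 = (-4, 3, 3); ‖a_1‖ = 5.8310, so e_1 = (-0.6860, 0.5145, 0.5145).
e_1·a_2 = (-0.6860)·4 + 0.5145·0 + 0.5145·3 = -1.2005.
u_2 = a_2 + 1.2005·e_1 = (3.1765, 0.6176, 3.6176).
‖u_2‖ = 4.8537, so e_2 = (0.6544, 0.1273, 0.7453).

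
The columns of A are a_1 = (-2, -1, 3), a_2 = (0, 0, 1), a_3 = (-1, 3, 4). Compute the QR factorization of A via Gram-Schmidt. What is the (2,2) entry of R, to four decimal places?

e_1 = a_1/‖a_1‖ = (-2, -1, 3)/3.7417 = (-0.5345, -0.2673, 0.8018).
r_{12} = e_1·a_2 = 0.8018.
u_2 = a_2 − 0.8018·e_1 = (0.4286, 0.2143, 0.3571).
r_{22} = ‖u_2‖ = 0.5976.

r_{22} = 0.5976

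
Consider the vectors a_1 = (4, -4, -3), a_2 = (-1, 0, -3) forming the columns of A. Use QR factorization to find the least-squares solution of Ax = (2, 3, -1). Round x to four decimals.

q_1 = a_1/‖a_1‖ = (4, -4, -3)/6.4031 = (0.6247, -0.6247, -0.4685).
r_{12} = q_1·a_2 = 0.7809.
u_2 = a_2 − 0.7809·q_1 = (-1.4878, 0.4878, -2.6341).
‖u_2‖ = 3.0644, so q_2 = (-0.4855, 0.1592, -0.8596).
Qᵀb = (-0.1562, 0.3661).
Back-substitute: x_2 = 0.3661/3.0644 = 0.1195.
x_1 = (-0.1562 − 0.7809·0.1195)/6.4031 = -0.0390.

x = (-0.0390, 0.1195)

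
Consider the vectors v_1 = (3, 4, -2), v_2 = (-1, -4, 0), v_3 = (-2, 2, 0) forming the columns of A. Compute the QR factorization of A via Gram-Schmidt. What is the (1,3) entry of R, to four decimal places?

q_1 = v_1/‖v_1‖ = (3, 4, -2)/5.3852 = (0.5571, 0.7428, -0.3714).
r_{13} = q_1·v_3 = 0.3714.

r_{13} = 0.3714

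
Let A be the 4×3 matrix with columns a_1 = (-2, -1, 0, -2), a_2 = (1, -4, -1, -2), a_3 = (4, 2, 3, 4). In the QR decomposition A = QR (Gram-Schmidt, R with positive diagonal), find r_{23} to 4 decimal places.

r_{23} = -0.7071

a_1 = (-2, -1, 0, -2); ‖a_1‖ = 3.0000, so e_1 = (-0.6667, -0.3333, 0.0000, -0.6667).
e_1·a_2 = (-0.6667)·1 + (-0.3333)·(-4) + 0.0000·(-1) + (-0.6667)·(-2) = 2.0000.
u_2 = a_2 − 2.0000·e_1 = (2.3333, -3.3333, -1.0000, -0.6667).
‖u_2‖ = 4.2426, so e_2 = (0.5500, -0.7857, -0.2357, -0.1571).
r_{23} = e_2·a_3 = -0.7071.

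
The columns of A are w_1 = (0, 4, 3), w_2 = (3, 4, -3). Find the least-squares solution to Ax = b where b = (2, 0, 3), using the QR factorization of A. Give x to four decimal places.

x = (0.4082, -0.1723)

e_1 = w_1/‖w_1‖ = (0, 4, 3)/5.0000 = (0.0000, 0.8000, 0.6000).
r_{12} = e_1·w_2 = 1.4000.
u_2 = w_2 − 1.4000·e_1 = (3.0000, 2.8800, -3.8400).
‖u_2‖ = 5.6604, so e_2 = (0.5300, 0.5088, -0.6784).
Qᵀb = (1.8000, -0.9752).
Back-substitute: x_2 = -0.9752/5.6604 = -0.1723.
x_1 = (1.8000 − 1.4000·(-0.1723))/5.0000 = 0.4082.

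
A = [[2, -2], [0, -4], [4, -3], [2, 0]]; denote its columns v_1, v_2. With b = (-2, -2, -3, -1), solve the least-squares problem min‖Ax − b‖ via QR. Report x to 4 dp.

x = (-0.4227, 0.4909)

v_1 = (2, 0, 4, 2); ‖v_1‖ = 4.8990, so e_1 = (0.4082, 0.0000, 0.8165, 0.4082).
e_1·v_2 = 0.4082·(-2) + 0.0000·(-4) + 0.8165·(-3) + 0.4082·0 = -3.2660.
u_2 = v_2 + 3.2660·e_1 = (-0.6667, -4.0000, -0.3333, 1.3333).
‖u_2‖ = 4.2817, so e_2 = (-0.1557, -0.9342, -0.0778, 0.3114).
Qᵀb = (-3.6742, 2.1019).
Back-substitute: x_2 = 2.1019/4.2817 = 0.4909.
x_1 = (-3.6742 + 3.2660·0.4909)/4.8990 = -0.4227.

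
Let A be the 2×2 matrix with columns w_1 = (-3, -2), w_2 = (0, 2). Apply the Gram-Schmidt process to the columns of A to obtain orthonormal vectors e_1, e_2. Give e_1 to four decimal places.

w_1 = (-3, -2); ‖w_1‖ = 3.6056, so e_1 = (-0.8321, -0.5547).

e_1 = (-0.8321, -0.5547)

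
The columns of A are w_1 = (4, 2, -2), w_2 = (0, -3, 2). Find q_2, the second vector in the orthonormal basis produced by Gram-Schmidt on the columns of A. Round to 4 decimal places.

q_2 = (0.5608, -0.7290, 0.3925)

w_1 = (4, 2, -2); ‖w_1‖ = 4.8990, so q_1 = (0.8165, 0.4082, -0.4082).
q_1·w_2 = 0.8165·0 + 0.4082·(-3) + (-0.4082)·2 = -2.0412.
u_2 = w_2 + 2.0412·q_1 = (1.6667, -2.1667, 1.1667).
‖u_2‖ = 2.9721, so q_2 = (0.5608, -0.7290, 0.3925).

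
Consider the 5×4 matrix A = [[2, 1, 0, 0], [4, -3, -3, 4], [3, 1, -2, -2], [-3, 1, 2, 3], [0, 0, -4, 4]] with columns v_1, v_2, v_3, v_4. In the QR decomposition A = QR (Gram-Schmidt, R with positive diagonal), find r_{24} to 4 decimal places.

r_{24} = -3.5079

v_1 = (2, 4, 3, -3, 0); ‖v_1‖ = 6.1644, so q_1 = (0.3244, 0.6489, 0.4867, -0.4867, 0.0000).
q_1·v_2 = 0.3244·1 + 0.6489·(-3) + 0.4867·1 + (-0.4867)·1 + 0.0000·0 = -1.6222.
u_2 = v_2 + 1.6222·q_1 = (1.5263, -1.9474, 1.7895, 0.2105, 0.0000).
‖u_2‖ = 3.0608, so q_2 = (0.4987, -0.6362, 0.5846, 0.0688, 0.0000).
r_{24} = q_2·v_4 = -3.5079.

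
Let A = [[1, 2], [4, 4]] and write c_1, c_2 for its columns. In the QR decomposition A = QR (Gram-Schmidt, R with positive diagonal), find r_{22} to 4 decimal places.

c_1 = (1, 4); ‖c_1‖ = 4.1231, so e_1 = (0.2425, 0.9701).
e_1·c_2 = 0.2425·2 + 0.9701·4 = 4.3656.
u_2 = c_2 − 4.3656·e_1 = (0.9412, -0.2353).
r_{22} = ‖u_2‖ = 0.9701.

r_{22} = 0.9701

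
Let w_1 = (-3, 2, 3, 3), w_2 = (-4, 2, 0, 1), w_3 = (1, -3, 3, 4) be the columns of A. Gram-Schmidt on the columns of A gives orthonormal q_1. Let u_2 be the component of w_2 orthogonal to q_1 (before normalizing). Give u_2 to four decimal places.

u_2 = (-2.1613, 0.7742, -1.8387, -0.8387)

q_1 = w_1/‖w_1‖ = (-3, 2, 3, 3)/5.5678 = (-0.5388, 0.3592, 0.5388, 0.5388).
r_{12} = q_1·w_2 = 3.4125.
u_2 = w_2 − 3.4125·q_1 = (-2.1613, 0.7742, -1.8387, -0.8387).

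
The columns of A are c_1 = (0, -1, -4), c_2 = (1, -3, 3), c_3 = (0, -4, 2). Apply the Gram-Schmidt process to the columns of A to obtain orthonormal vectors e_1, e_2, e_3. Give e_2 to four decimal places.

c_1 = (0, -1, -4); ‖c_1‖ = 4.1231, so e_1 = (0.0000, -0.2425, -0.9701).
e_1·c_2 = 0.0000·1 + (-0.2425)·(-3) + (-0.9701)·3 = -2.1828.
u_2 = c_2 + 2.1828·e_1 = (1.0000, -3.5294, 0.8824).
‖u_2‖ = 3.7730, so e_2 = (0.2650, -0.9354, 0.2339).

e_2 = (0.2650, -0.9354, 0.2339)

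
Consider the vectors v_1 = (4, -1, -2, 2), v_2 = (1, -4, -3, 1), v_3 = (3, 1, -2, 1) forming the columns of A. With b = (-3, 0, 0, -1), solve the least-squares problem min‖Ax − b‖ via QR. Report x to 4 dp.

x = (-1.1631, 0.4350, 0.4775)

v_1 = (4, -1, -2, 2); ‖v_1‖ = 5.0000, so e_1 = (0.8000, -0.2000, -0.4000, 0.4000).
e_1·v_2 = 0.8000·1 + (-0.2000)·(-4) + (-0.4000)·(-3) + 0.4000·1 = 3.2000.
u_2 = v_2 − 3.2000·e_1 = (-1.5600, -3.3600, -1.7200, -0.2800).
‖u_2‖ = 4.0939, so e_2 = (-0.3811, -0.8207, -0.4201, -0.0684).
e_1·v_3 = 0.8000·3 + (-0.2000)·1 + (-0.4000)·(-2) + 0.4000·1 = 3.4000; e_2·v_3 = (-0.3811)·3 + (-0.8207)·1 + (-0.4201)·(-2) + (-0.0684)·1 = -1.1920.
u_3 = v_3 − 3.4000·e_1 + 1.1920·e_2 = (-0.1742, 0.7017, -1.1408, -0.4415).
‖u_3‖ = 1.4209, so e_3 = (-0.1226, 0.4938, -0.8029, -0.3107).
Qᵀb = (-2.8000, 1.2116, 0.6786).
Back-substitute: x_3 = 0.6786/1.4209 = 0.4775.
x_2 = (1.2116 + 1.1920·0.4775)/4.0939 = 0.4350.
x_1 = (-2.8000 − 3.2000·0.4350 − 3.4000·0.4775)/5.0000 = -1.1631.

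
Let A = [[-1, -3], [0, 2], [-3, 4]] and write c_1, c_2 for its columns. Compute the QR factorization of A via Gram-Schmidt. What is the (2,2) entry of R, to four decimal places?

r_{22} = 4.5717

e_1 = c_1/‖c_1‖ = (-1, 0, -3)/3.1623 = (-0.3162, 0.0000, -0.9487).
r_{12} = e_1·c_2 = -2.8460.
u_2 = c_2 + 2.8460·e_1 = (-3.9000, 2.0000, 1.3000).
r_{22} = ‖u_2‖ = 4.5717.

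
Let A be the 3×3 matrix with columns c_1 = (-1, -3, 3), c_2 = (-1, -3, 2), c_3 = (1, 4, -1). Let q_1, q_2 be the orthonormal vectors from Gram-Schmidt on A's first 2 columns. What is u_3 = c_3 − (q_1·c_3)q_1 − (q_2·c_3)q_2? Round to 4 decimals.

u_3 = (-0.3000, 0.1000, 0.0000)

q_1 = c_1/‖c_1‖ = (-1, -3, 3)/4.3589 = (-0.2294, -0.6882, 0.6882).
r_{12} = q_1·c_2 = 3.6707.
u_2 = c_2 − 3.6707·q_1 = (-0.1579, -0.4737, -0.5263).
‖u_2‖ = 0.7255, so q_2 = (-0.2176, -0.6529, -0.7255).
r_{13} = q_1·c_3 = -3.6707; r_{23} = q_2·c_3 = -2.1039.
u_3 = c_3 + 3.6707·q_1 + 2.1039·q_2 = (-0.3000, 0.1000, 0.0000).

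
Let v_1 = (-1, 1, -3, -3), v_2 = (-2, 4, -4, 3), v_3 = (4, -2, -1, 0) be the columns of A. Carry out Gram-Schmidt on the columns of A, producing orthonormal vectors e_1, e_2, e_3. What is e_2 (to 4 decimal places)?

e_1 = v_1/‖v_1‖ = (-1, 1, -3, -3)/4.4721 = (-0.2236, 0.2236, -0.6708, -0.6708).
r_{12} = e_1·v_2 = 2.0125.
u_2 = v_2 − 2.0125·e_1 = (-1.5500, 3.5500, -2.6500, 4.3500).
‖u_2‖ = 6.3992, so e_2 = (-0.2422, 0.5548, -0.4141, 0.6798).

e_2 = (-0.2422, 0.5548, -0.4141, 0.6798)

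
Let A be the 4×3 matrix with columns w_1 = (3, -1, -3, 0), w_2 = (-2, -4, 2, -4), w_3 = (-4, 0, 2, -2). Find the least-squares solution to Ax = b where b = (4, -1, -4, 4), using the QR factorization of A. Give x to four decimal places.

x = (0.4118, -0.1807, -0.8739)

w_1 = (3, -1, -3, 0); ‖w_1‖ = 4.3589, so e_1 = (0.6882, -0.2294, -0.6882, 0.0000).
e_1·w_2 = 0.6882·(-2) + (-0.2294)·(-4) + (-0.6882)·2 + 0.0000·(-4) = -1.8353.
u_2 = w_2 + 1.8353·e_1 = (-0.7368, -4.4211, 0.7368, -4.0000).
‖u_2‖ = 6.0524, so e_2 = (-0.1217, -0.7305, 0.1217, -0.6609).
e_1·w_3 = 0.6882·(-4) + (-0.2294)·0 + (-0.6882)·2 + 0.0000·(-2) = -4.1295; e_2·w_3 = (-0.1217)·(-4) + (-0.7305)·0 + 0.1217·2 + (-0.6609)·(-2) = 2.0523.
u_3 = w_3 + 4.1295·e_1 − 2.0523·e_2 = (-0.9080, 0.5517, -1.0920, -0.6437).
‖u_3‖ = 1.6540, so e_3 = (-0.5490, 0.3336, -0.6602, -0.3892).
Qᵀb = (5.7354, -2.8871, -1.4455).
Back-substitute: x_3 = -1.4455/1.6540 = -0.8739.
x_2 = (-2.8871 − 2.0523·(-0.8739))/6.0524 = -0.1807.
x_1 = (5.7354 + 1.8353·(-0.1807) + 4.1295·(-0.8739))/4.3589 = 0.4118.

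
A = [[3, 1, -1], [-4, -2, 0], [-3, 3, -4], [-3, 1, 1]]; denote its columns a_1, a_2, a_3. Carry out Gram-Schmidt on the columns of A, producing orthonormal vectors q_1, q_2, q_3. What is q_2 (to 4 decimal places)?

q_2 = (0.2764, -0.5408, 0.7572, 0.2404)

q_1 = a_1/‖a_1‖ = (3, -4, -3, -3)/6.5574 = (0.4575, -0.6100, -0.4575, -0.4575).
r_{12} = q_1·a_2 = -0.1525.
u_2 = a_2 + 0.1525·q_1 = (1.0698, -2.0930, 2.9302, 0.9302).
‖u_2‖ = 3.8700, so q_2 = (0.2764, -0.5408, 0.7572, 0.2404).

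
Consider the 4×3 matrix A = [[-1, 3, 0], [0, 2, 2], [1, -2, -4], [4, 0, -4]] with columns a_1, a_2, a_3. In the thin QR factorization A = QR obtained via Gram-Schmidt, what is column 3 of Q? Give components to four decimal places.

e_3 = (-0.6703, 0.3522, -0.6532, -0.0043)

a_1 = (-1, 0, 1, 4); ‖a_1‖ = 4.2426, so e_1 = (-0.2357, 0.0000, 0.2357, 0.9428).
e_1·a_2 = (-0.2357)·3 + 0.0000·2 + 0.2357·(-2) + 0.9428·0 = -1.1785.
u_2 = a_2 + 1.1785·e_1 = (2.7222, 2.0000, -1.7222, 1.1111).
‖u_2‖ = 3.9511, so e_2 = (0.6890, 0.5062, -0.4359, 0.2812).
e_1·a_3 = (-0.2357)·0 + 0.0000·2 + 0.2357·(-4) + 0.9428·(-4) = -4.7140; e_2·a_3 = 0.6890·0 + 0.5062·2 + (-0.4359)·(-4) + 0.2812·(-4) = 1.6311.
u_3 = a_3 + 4.7140·e_1 − 1.6311·e_2 = (-2.2349, 1.1744, -2.1779, -0.0142).
‖u_3‖ = 3.3343, so e_3 = (-0.6703, 0.3522, -0.6532, -0.0043).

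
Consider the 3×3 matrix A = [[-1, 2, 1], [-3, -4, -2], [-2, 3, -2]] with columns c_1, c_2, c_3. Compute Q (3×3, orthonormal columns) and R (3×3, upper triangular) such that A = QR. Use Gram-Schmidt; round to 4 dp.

c_1 = (-1, -3, -2); ‖c_1‖ = 3.7417, so e_1 = (-0.2673, -0.8018, -0.5345).
e_1·c_2 = (-0.2673)·2 + (-0.8018)·(-4) + (-0.5345)·3 = 1.0690.
u_2 = c_2 − 1.0690·e_1 = (2.2857, -3.1429, 3.5714).
‖u_2‖ = 5.2780, so e_2 = (0.4331, -0.5955, 0.6767).
e_1·c_3 = (-0.2673)·1 + (-0.8018)·(-2) + (-0.5345)·(-2) = 2.4054; e_2·c_3 = 0.4331·1 + (-0.5955)·(-2) + 0.6767·(-2) = 0.2707.
u_3 = c_3 − 2.4054·e_1 − 0.2707·e_2 = (1.5256, 0.0897, -0.8974).
‖u_3‖ = 1.7723, so e_3 = (0.8608, 0.0506, -0.5064).

Q = [[-0.2673, 0.4331, 0.8608], [-0.8018, -0.5955, 0.0506], [-0.5345, 0.6767, -0.5064]], R = [[3.7417, 1.0690, 2.4054], [0.0000, 5.2780, 0.2707], [0.0000, 0.0000, 1.7723]]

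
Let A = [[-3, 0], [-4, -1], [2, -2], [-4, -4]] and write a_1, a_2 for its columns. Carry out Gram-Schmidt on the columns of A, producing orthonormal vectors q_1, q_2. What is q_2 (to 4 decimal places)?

q_1 = a_1/‖a_1‖ = (-3, -4, 2, -4)/6.7082 = (-0.4472, -0.5963, 0.2981, -0.5963).
r_{12} = q_1·a_2 = 2.3851.
u_2 = a_2 − 2.3851·q_1 = (1.0667, 0.4222, -2.7111, -2.5778).
‖u_2‖ = 3.9129, so q_2 = (0.2726, 0.1079, -0.6929, -0.6588).

q_2 = (0.2726, 0.1079, -0.6929, -0.6588)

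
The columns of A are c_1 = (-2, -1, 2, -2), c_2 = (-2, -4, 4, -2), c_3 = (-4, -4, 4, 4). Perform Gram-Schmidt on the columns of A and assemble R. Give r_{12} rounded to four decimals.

r_{12} = 5.5470

c_1 = (-2, -1, 2, -2); ‖c_1‖ = 3.6056, so e_1 = (-0.5547, -0.2774, 0.5547, -0.5547).
r_{12} = e_1·c_2 = 5.5470.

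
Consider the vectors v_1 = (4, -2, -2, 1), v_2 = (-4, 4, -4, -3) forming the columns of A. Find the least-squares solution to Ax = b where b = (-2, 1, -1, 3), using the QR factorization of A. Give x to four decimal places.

q_1 = v_1/‖v_1‖ = (4, -2, -2, 1)/5.0000 = (0.8000, -0.4000, -0.4000, 0.2000).
r_{12} = q_1·v_2 = -3.8000.
u_2 = v_2 + 3.8000·q_1 = (-0.9600, 2.4800, -5.5200, -2.2400).
‖u_2‖ = 6.5238, so q_2 = (-0.1472, 0.3801, -0.8461, -0.3434).
Qᵀb = (-1.0000, 0.4905).
Back-substitute: x_2 = 0.4905/6.5238 = 0.0752.
x_1 = (-1.0000 + 3.8000·0.0752)/5.0000 = -0.1429.

x = (-0.1429, 0.0752)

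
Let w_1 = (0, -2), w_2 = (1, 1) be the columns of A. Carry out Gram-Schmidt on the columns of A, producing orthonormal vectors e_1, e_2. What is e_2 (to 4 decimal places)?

e_2 = (1.0000, 0.0000)

w_1 = (0, -2); ‖w_1‖ = 2.0000, so e_1 = (0.0000, -1.0000).
e_1·w_2 = 0.0000·1 + (-1.0000)·1 = -1.0000.
u_2 = w_2 + 1.0000·e_1 = (1.0000, 0.0000).
‖u_2‖ = 1.0000, so e_2 = (1.0000, 0.0000).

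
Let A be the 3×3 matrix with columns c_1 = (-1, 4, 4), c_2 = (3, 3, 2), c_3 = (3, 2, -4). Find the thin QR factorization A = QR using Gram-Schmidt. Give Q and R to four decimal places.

Q = [[-0.1741, 0.9660, -0.1913], [0.6963, 0.2581, 0.6697], [0.6963, -0.0167, -0.7175]], R = [[5.7446, 2.9593, -1.9149], [0.0000, 3.6390, 3.4808], [0.0000, 0.0000, 3.6356]]

c_1 = (-1, 4, 4); ‖c_1‖ = 5.7446, so q_1 = (-0.1741, 0.6963, 0.6963).
q_1·c_2 = (-0.1741)·3 + 0.6963·3 + 0.6963·2 = 2.9593.
u_2 = c_2 − 2.9593·q_1 = (3.5152, 0.9394, -0.0606).
‖u_2‖ = 3.6390, so q_2 = (0.9660, 0.2581, -0.0167).
q_1·c_3 = (-0.1741)·3 + 0.6963·2 + 0.6963·(-4) = -1.9149; q_2·c_3 = 0.9660·3 + 0.2581·2 + (-0.0167)·(-4) = 3.4808.
u_3 = c_3 + 1.9149·q_1 − 3.4808·q_2 = (-0.6957, 2.4348, -2.6087).
‖u_3‖ = 3.6356, so q_3 = (-0.1913, 0.6697, -0.7175).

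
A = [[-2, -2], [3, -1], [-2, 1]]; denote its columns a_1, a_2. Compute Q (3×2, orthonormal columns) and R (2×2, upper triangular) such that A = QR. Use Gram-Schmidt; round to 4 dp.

a_1 = (-2, 3, -2); ‖a_1‖ = 4.1231, so e_1 = (-0.4851, 0.7276, -0.4851).
e_1·a_2 = (-0.4851)·(-2) + 0.7276·(-1) + (-0.4851)·1 = -0.2425.
u_2 = a_2 + 0.2425·e_1 = (-2.1176, -0.8235, 0.8824).
‖u_2‖ = 2.4375, so e_2 = (-0.8688, -0.3379, 0.3620).

Q = [[-0.4851, -0.8688], [0.7276, -0.3379], [-0.4851, 0.3620]], R = [[4.1231, -0.2425], [0.0000, 2.4375]]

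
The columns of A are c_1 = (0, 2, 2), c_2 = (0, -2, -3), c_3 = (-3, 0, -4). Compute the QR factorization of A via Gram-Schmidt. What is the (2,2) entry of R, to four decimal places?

c_1 = (0, 2, 2); ‖c_1‖ = 2.8284, so e_1 = (0.0000, 0.7071, 0.7071).
e_1·c_2 = 0.0000·0 + 0.7071·(-2) + 0.7071·(-3) = -3.5355.
u_2 = c_2 + 3.5355·e_1 = (0.0000, 0.5000, -0.5000).
r_{22} = ‖u_2‖ = 0.7071.

r_{22} = 0.7071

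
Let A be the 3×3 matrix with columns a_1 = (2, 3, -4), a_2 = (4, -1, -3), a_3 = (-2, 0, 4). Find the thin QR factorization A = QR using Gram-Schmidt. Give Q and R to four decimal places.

e_1 = a_1/‖a_1‖ = (2, 3, -4)/5.3852 = (0.3714, 0.5571, -0.7428).
r_{12} = e_1·a_2 = 3.1568.
u_2 = a_2 − 3.1568·e_1 = (2.8276, -2.7586, -0.6552).
‖u_2‖ = 4.0043, so e_2 = (0.7061, -0.6889, -0.1636).
r_{13} = e_1·a_3 = -3.7139; r_{23} = e_2·a_3 = -2.0667.
u_3 = a_3 + 3.7139·e_1 + 2.0667·e_2 = (0.8387, 0.6452, 0.9032).
‖u_3‖ = 1.3912, so e_3 = (0.6029, 0.4637, 0.6492).

Q = [[0.3714, 0.7061, 0.6029], [0.5571, -0.6889, 0.4637], [-0.7428, -0.1636, 0.6492]], R = [[5.3852, 3.1568, -3.7139], [0.0000, 4.0043, -2.0667], [0.0000, 0.0000, 1.3912]]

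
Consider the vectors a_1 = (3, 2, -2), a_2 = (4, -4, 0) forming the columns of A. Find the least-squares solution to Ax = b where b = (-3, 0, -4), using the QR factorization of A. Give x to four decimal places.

a_1 = (3, 2, -2); ‖a_1‖ = 4.1231, so e_1 = (0.7276, 0.4851, -0.4851).
e_1·a_2 = 0.7276·4 + 0.4851·(-4) + (-0.4851)·0 = 0.9701.
u_2 = a_2 − 0.9701·e_1 = (3.2941, -4.4706, 0.4706).
‖u_2‖ = 5.5730, so e_2 = (0.5911, -0.8022, 0.0844).
Qᵀb = (-0.2425, -2.1110).
Back-substitute: x_2 = -2.1110/5.5730 = -0.3788.
x_1 = (-0.2425 − 0.9701·(-0.3788))/4.1231 = 0.0303.

x = (0.0303, -0.3788)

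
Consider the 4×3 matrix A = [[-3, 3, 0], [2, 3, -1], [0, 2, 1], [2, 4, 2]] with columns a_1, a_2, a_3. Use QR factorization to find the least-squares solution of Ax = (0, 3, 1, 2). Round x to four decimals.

x = (0.4873, 0.5151, -0.4301)

q_1 = a_1/‖a_1‖ = (-3, 2, 0, 2)/4.1231 = (-0.7276, 0.4851, 0.0000, 0.4851).
r_{12} = q_1·a_2 = 1.2127.
u_2 = a_2 − 1.2127·q_1 = (3.8824, 2.4118, 2.0000, 3.4118).
‖u_2‖ = 6.0440, so q_2 = (0.6424, 0.3990, 0.3309, 0.5645).
r_{13} = q_1·a_3 = 0.4851; r_{23} = q_2·a_3 = 1.0609.
u_3 = a_3 − 0.4851·q_1 − 1.0609·q_2 = (-0.3285, -1.6586, 0.6490, 1.1659).
‖u_3‖ = 2.1539, so q_3 = (-0.1525, -0.7701, 0.3013, 0.5413).
Qᵀb = (2.4254, 2.6570, -0.9263).
Back-substitute: x_3 = -0.9263/2.1539 = -0.4301.
x_2 = (2.6570 − 1.0609·(-0.4301))/6.0440 = 0.5151.
x_1 = (2.4254 − 1.2127·0.5151 − 0.4851·(-0.4301))/4.1231 = 0.4873.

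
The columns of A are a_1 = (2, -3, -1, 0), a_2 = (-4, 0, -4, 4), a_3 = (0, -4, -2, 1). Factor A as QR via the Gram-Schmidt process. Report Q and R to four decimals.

Q = [[0.5345, -0.5009, -0.6690], [-0.8018, -0.1252, -0.5706], [-0.2673, -0.6261, 0.3738], [0.0000, 0.5843, -0.2951]], R = [[3.7417, -1.0690, 3.7417], [0.0000, 6.8452, 2.3374], [0.0000, 0.0000, 1.2396]]

a_1 = (2, -3, -1, 0); ‖a_1‖ = 3.7417, so q_1 = (0.5345, -0.8018, -0.2673, 0.0000).
q_1·a_2 = 0.5345·(-4) + (-0.8018)·0 + (-0.2673)·(-4) + 0.0000·4 = -1.0690.
u_2 = a_2 + 1.0690·q_1 = (-3.4286, -0.8571, -4.2857, 4.0000).
‖u_2‖ = 6.8452, so q_2 = (-0.5009, -0.1252, -0.6261, 0.5843).
q_1·a_3 = 0.5345·0 + (-0.8018)·(-4) + (-0.2673)·(-2) + 0.0000·1 = 3.7417; q_2·a_3 = (-0.5009)·0 + (-0.1252)·(-4) + (-0.6261)·(-2) + 0.5843·1 = 2.3374.
u_3 = a_3 − 3.7417·q_1 − 2.3374·q_2 = (-0.8293, -0.7073, 0.4634, -0.3659).
‖u_3‖ = 1.2396, so q_3 = (-0.6690, -0.5706, 0.3738, -0.2951).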